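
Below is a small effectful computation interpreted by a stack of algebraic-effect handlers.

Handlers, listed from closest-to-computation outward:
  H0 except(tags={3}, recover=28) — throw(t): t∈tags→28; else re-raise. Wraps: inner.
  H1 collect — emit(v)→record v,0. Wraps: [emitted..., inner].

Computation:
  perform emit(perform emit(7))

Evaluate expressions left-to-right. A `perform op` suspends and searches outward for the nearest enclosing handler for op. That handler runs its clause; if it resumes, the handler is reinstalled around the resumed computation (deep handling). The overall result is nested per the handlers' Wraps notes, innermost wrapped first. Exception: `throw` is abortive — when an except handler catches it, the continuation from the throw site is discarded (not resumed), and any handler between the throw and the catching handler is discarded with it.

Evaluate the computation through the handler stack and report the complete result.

Answer: [7, 0, 0]

Working:
emit(7) @ H1 ⇒ out+=7
emit(0) @ H1 ⇒ out+=0
H0 returns 0
H1 returns [7, 0, 0]
= [7, 0, 0]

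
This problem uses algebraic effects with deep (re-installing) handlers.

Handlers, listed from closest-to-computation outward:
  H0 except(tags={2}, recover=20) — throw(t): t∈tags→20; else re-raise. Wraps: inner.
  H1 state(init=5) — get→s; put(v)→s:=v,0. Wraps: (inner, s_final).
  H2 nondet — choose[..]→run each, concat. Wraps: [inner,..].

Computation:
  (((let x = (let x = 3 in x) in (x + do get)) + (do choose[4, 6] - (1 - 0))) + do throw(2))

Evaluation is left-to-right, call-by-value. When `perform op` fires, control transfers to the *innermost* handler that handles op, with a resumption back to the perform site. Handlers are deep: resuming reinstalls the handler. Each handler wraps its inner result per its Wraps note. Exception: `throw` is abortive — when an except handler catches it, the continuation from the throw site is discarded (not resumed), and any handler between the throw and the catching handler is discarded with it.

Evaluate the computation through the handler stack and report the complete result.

Answer: [(20, 5), (20, 5)]

Evaluation trace:
get @ H1 ⇒ 5
choose[4, 6] @ H2
  branch[0] choose=4:
    throw(2) @ H0 caught ⇒ 20
    H1 returns (20, 5)
    H2 returns [(20, 5)]
  branch[1] choose=6:
    throw(2) @ H0 caught ⇒ 20
    H1 returns (20, 5)
    H2 returns [(20, 5)]
= [(20, 5), (20, 5)]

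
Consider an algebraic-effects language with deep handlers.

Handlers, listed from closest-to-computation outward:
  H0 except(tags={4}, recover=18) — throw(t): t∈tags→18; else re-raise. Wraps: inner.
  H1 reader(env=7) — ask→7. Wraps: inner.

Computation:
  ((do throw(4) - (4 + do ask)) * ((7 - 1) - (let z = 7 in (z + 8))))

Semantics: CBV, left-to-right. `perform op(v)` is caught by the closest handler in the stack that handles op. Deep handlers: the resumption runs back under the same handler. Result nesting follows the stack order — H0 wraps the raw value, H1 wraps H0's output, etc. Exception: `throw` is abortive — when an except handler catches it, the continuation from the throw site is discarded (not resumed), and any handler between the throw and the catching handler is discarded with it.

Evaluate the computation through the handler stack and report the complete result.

Answer: 18

Evaluation trace:
throw(4) @ H0 caught ⇒ 18
H1 returns 18
= 18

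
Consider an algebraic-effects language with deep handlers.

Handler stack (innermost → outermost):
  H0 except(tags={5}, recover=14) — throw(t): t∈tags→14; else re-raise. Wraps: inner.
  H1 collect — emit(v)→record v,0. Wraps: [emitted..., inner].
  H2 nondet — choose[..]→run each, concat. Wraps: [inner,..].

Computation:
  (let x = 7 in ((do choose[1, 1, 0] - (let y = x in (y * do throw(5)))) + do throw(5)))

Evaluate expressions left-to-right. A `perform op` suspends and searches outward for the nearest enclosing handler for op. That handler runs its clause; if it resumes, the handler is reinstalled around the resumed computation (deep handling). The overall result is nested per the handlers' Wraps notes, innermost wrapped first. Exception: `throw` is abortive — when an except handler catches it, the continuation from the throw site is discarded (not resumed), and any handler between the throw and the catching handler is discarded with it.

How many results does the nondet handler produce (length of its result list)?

Step-by-step:
choose[1, 1, 0] @ H2
  branch[0] choose=1:
    throw(5) @ H0 caught ⇒ 14
    H1 returns [14]
    H2 returns [[14]]
  branch[1] choose=1:
    throw(5) @ H0 caught ⇒ 14
    H1 returns [14]
    H2 returns [[14]]
  branch[2] choose=0:
    throw(5) @ H0 caught ⇒ 14
    H1 returns [14]
    H2 returns [[14]]
= [[14], [14], [14]]

Answer: 3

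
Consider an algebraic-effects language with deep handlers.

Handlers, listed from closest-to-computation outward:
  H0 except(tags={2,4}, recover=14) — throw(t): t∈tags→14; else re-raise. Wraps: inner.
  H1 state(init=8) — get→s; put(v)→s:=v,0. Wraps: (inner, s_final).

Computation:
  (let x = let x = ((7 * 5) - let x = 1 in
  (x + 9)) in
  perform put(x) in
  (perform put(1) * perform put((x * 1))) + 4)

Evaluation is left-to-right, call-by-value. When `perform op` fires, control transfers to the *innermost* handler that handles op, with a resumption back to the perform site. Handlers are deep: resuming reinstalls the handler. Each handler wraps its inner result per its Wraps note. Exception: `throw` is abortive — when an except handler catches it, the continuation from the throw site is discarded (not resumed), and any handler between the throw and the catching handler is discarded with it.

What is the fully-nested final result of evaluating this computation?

Step-by-step:
put(25) @ H1 ⇒ s:=25
put(1) @ H1 ⇒ s:=1
put(0) @ H1 ⇒ s:=0
H0 returns 4
H1 returns (4, 0)
= (4, 0)

Answer: (4, 0)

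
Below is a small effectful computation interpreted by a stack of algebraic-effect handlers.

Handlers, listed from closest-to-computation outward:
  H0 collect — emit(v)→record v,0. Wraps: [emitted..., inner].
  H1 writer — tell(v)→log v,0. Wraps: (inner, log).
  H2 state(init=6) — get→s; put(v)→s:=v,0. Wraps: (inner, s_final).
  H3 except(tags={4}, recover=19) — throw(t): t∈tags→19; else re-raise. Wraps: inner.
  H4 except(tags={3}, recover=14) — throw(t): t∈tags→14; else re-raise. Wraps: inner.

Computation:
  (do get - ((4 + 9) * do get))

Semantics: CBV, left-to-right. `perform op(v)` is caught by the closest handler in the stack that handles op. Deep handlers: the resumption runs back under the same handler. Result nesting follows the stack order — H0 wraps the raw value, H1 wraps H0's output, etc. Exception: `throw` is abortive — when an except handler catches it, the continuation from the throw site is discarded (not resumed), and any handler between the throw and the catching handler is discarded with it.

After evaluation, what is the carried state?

Working:
get @ H2 ⇒ 6
get @ H2 ⇒ 6
H0 returns [-72]
H1 returns ([-72], ())
H2 returns (([-72], ()), 6)
H3 returns (([-72], ()), 6)
H4 returns (([-72], ()), 6)
= (([-72], ()), 6)

Answer: 6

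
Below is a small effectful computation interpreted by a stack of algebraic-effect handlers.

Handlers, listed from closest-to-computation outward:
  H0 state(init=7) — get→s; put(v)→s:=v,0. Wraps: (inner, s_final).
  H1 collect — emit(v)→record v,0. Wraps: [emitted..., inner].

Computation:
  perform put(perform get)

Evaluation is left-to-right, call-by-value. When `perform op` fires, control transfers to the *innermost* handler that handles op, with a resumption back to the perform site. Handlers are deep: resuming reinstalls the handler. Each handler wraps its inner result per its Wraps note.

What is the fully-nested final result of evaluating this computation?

Answer: [(0, 7)]

Working:
get @ H0 ⇒ 7
put(7) @ H0 ⇒ s:=7
H0 returns (0, 7)
H1 returns [(0, 7)]
= [(0, 7)]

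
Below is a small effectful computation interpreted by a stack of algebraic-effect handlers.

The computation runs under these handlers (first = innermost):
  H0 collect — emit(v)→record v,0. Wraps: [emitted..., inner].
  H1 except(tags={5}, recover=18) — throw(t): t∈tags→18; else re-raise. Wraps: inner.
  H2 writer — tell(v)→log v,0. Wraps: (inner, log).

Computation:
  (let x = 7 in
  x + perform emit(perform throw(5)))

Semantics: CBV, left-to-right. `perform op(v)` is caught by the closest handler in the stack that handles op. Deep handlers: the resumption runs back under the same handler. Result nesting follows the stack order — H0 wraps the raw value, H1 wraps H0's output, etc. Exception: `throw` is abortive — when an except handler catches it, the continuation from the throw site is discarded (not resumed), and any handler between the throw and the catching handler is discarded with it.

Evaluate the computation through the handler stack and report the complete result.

Working:
throw(5) @ H1 caught ⇒ 18
H2 returns (18, ())
= (18, ())

Answer: (18, ())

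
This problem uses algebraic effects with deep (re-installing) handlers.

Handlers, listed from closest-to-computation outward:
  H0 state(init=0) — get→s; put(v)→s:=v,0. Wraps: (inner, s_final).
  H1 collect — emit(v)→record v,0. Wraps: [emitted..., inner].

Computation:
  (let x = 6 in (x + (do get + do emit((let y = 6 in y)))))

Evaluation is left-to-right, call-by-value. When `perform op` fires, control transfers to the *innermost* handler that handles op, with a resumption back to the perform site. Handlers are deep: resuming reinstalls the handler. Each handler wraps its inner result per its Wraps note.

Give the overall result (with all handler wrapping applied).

Answer: [6, (6, 0)]

Step-by-step:
get @ H0 ⇒ 0
emit(6) @ H1 ⇒ out+=6
H0 returns (6, 0)
H1 returns [6, (6, 0)]
= [6, (6, 0)]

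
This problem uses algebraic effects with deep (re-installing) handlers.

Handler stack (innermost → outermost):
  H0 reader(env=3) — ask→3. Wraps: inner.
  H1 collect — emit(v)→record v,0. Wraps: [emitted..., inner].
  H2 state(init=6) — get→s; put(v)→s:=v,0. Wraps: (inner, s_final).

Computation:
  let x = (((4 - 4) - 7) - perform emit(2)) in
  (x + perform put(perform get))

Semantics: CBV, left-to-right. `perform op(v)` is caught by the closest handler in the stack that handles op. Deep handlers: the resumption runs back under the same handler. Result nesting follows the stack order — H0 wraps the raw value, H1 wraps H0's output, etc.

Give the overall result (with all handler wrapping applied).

Answer: ([2, -7], 6)

Step-by-step:
emit(2) @ H1 ⇒ out+=2
get @ H2 ⇒ 6
put(6) @ H2 ⇒ s:=6
H0 returns -7
H1 returns [2, -7]
H2 returns ([2, -7], 6)
= ([2, -7], 6)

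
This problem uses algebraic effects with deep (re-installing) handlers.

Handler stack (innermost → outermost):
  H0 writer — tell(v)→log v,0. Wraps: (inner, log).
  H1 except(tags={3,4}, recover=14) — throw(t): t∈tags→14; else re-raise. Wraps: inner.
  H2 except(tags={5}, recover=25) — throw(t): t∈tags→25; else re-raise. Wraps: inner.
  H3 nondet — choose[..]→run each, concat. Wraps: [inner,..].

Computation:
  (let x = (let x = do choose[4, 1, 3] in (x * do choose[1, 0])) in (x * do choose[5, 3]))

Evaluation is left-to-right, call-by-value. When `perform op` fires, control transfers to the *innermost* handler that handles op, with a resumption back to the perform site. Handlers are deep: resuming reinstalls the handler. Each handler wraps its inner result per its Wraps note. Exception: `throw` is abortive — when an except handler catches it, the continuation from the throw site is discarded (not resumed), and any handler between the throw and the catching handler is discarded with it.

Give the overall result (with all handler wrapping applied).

Answer: [(20, ()), (12, ()), (0, ()), (0, ()), (5, ()), (3, ()), (0, ()), (0, ()), (15, ()), (9, ()), (0, ()), (0, ())]

Evaluation trace:
choose[4, 1, 3] @ H3
  branch[0] choose=4:
    choose[1, 0] @ H3
      branch[0] choose=1:
        choose[5, 3] @ H3
          branch[0] choose=5:
            H0 returns (20, ())
            H1 returns (20, ())
            H2 returns (20, ())
            H3 returns [(20, ())]
          branch[1] choose=3:
            H0 returns (12, ())
            H1 returns (12, ())
            H2 returns (12, ())
            H3 returns [(12, ())]
      branch[1] choose=0:
        choose[5, 3] @ H3
          branch[0] choose=5:
            H0 returns (0, ())
            H1 returns (0, ())
            H2 returns (0, ())
            H3 returns [(0, ())]
          branch[1] choose=3:
            H0 returns (0, ())
            H1 returns (0, ())
            H2 returns (0, ())
            H3 returns [(0, ())]
  branch[1] choose=1:
    choose[1, 0] @ H3
      branch[0] choose=1:
        choose[5, 3] @ H3
          branch[0] choose=5:
            H0 returns (5, ())
            H1 returns (5, ())
            H2 returns (5, ())
            H3 returns [(5, ())]
          branch[1] choose=3:
            H0 returns (3, ())
            H1 returns (3, ())
            H2 returns (3, ())
            H3 returns [(3, ())]
      branch[1] choose=0:
        choose[5, 3] @ H3
          branch[0] choose=5:
            H0 returns (0, ())
            H1 returns (0, ())
            H2 returns (0, ())
            H3 returns [(0, ())]
          branch[1] choose=3:
            H0 returns (0, ())
            H1 returns (0, ())
            H2 returns (0, ())
            H3 returns [(0, ())]
  branch[2] choose=3:
    choose[1, 0] @ H3
      branch[0] choose=1:
        choose[5, 3] @ H3
          branch[0] choose=5:
            H0 returns (15, ())
            H1 returns (15, ())
            H2 returns (15, ())
            H3 returns [(15, ())]
          branch[1] choose=3:
            H0 returns (9, ())
            H1 returns (9, ())
            H2 returns (9, ())
            H3 returns [(9, ())]
      branch[1] choose=0:
        choose[5, 3] @ H3
          branch[0] choose=5:
            H0 returns (0, ())
            H1 returns (0, ())
            H2 returns (0, ())
            H3 returns [(0, ())]
          branch[1] choose=3:
            H0 returns (0, ())
            H1 returns (0, ())
            H2 returns (0, ())
            H3 returns [(0, ())]
= [(20, ()), (12, ()), (0, ()), (0, ()), (5, ()), (3, ()), (0, ()), (0, ()), (15, ()), (9, ()), (0, ()), (0, ())]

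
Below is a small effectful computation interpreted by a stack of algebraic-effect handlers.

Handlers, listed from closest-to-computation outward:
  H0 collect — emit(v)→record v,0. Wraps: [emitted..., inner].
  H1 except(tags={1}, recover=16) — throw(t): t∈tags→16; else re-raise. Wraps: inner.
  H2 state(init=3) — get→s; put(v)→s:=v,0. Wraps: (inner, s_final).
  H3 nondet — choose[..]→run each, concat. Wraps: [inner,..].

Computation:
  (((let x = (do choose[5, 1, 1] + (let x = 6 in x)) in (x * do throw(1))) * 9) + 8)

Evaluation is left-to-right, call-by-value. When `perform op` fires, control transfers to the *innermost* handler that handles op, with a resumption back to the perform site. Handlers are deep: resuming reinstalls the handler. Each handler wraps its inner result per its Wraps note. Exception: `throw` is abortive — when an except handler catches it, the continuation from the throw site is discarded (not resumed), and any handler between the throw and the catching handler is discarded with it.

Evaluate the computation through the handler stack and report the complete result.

Evaluation trace:
choose[5, 1, 1] @ H3
  branch[0] choose=5:
    throw(1) @ H1 caught ⇒ 16
    H2 returns (16, 3)
    H3 returns [(16, 3)]
  branch[1] choose=1:
    throw(1) @ H1 caught ⇒ 16
    H2 returns (16, 3)
    H3 returns [(16, 3)]
  branch[2] choose=1:
    throw(1) @ H1 caught ⇒ 16
    H2 returns (16, 3)
    H3 returns [(16, 3)]
= [(16, 3), (16, 3), (16, 3)]

Answer: [(16, 3), (16, 3), (16, 3)]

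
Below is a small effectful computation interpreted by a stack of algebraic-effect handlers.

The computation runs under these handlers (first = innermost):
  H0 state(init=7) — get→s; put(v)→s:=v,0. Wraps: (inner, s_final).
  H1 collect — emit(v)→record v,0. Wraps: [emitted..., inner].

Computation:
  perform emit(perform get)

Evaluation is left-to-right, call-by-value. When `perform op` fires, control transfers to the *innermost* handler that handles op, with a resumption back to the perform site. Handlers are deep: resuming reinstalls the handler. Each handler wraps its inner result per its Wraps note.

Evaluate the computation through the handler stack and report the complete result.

Working:
get @ H0 ⇒ 7
emit(7) @ H1 ⇒ out+=7
H0 returns (0, 7)
H1 returns [7, (0, 7)]
= [7, (0, 7)]

Answer: [7, (0, 7)]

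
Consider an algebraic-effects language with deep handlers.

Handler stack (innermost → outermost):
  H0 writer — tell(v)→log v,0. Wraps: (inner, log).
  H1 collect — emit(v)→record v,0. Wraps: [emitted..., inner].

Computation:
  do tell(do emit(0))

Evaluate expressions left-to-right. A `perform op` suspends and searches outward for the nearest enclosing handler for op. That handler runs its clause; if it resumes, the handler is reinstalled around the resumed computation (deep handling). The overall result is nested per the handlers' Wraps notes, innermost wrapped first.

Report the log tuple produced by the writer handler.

Step-by-step:
emit(0) @ H1 ⇒ out+=0
tell(0) @ H0 ⇒ log+=0
H0 returns (0, (0))
H1 returns [0, (0, (0))]
= [0, (0, (0))]

Answer: (0)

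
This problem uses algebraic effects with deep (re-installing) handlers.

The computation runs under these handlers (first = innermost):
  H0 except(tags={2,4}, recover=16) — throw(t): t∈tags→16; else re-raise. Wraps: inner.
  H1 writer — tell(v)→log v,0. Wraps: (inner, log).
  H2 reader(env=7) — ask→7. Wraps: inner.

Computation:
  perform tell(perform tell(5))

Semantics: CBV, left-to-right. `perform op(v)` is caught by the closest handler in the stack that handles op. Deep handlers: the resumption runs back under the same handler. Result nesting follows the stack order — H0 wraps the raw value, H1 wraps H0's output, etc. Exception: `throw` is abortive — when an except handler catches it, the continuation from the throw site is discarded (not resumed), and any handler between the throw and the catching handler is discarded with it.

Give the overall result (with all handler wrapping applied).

Answer: (0, (5, 0))

Step-by-step:
tell(5) @ H1 ⇒ log+=5
tell(0) @ H1 ⇒ log+=0
H0 returns 0
H1 returns (0, (5, 0))
H2 returns (0, (5, 0))
= (0, (5, 0))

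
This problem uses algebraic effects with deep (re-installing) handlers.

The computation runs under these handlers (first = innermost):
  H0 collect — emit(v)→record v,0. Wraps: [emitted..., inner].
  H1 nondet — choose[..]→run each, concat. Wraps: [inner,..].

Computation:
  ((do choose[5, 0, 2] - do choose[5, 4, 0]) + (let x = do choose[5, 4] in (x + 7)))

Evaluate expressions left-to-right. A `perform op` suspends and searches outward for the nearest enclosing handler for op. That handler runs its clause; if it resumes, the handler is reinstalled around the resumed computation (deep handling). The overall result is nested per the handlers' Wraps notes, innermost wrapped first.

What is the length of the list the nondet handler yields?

Answer: 18

Working:
choose[5, 0, 2] @ H1
  branch[0] choose=5:
    choose[5, 4, 0] @ H1
      branch[0] choose=5:
        choose[5, 4] @ H1
          branch[0] choose=5:
            H0 returns [12]
            H1 returns [[12]]
          branch[1] choose=4:
            H0 returns [11]
            H1 returns [[11]]
      branch[1] choose=4:
        choose[5, 4] @ H1
          branch[0] choose=5:
            H0 returns [13]
            H1 returns [[13]]
          branch[1] choose=4:
            H0 returns [12]
            H1 returns [[12]]
      branch[2] choose=0:
        choose[5, 4] @ H1
          branch[0] choose=5:
            H0 returns [17]
            H1 returns [[17]]
          branch[1] choose=4:
            H0 returns [16]
            H1 returns [[16]]
  branch[1] choose=0:
    choose[5, 4, 0] @ H1
      branch[0] choose=5:
        choose[5, 4] @ H1
          branch[0] choose=5:
            H0 returns [7]
            H1 returns [[7]]
          branch[1] choose=4:
            H0 returns [6]
            H1 returns [[6]]
      branch[1] choose=4:
        choose[5, 4] @ H1
          branch[0] choose=5:
            H0 returns [8]
            H1 returns [[8]]
          branch[1] choose=4:
            H0 returns [7]
            H1 returns [[7]]
      branch[2] choose=0:
        choose[5, 4] @ H1
          branch[0] choose=5:
            H0 returns [12]
            H1 returns [[12]]
          branch[1] choose=4:
            H0 returns [11]
            H1 returns [[11]]
  branch[2] choose=2:
    choose[5, 4, 0] @ H1
      branch[0] choose=5:
        choose[5, 4] @ H1
          branch[0] choose=5:
            H0 returns [9]
            H1 returns [[9]]
          branch[1] choose=4:
            H0 returns [8]
            H1 returns [[8]]
      branch[1] choose=4:
        choose[5, 4] @ H1
          branch[0] choose=5:
            H0 returns [10]
            H1 returns [[10]]
          branch[1] choose=4:
            H0 returns [9]
            H1 returns [[9]]
      branch[2] choose=0:
        choose[5, 4] @ H1
          branch[0] choose=5:
            H0 returns [14]
            H1 returns [[14]]
          branch[1] choose=4:
            H0 returns [13]
            H1 returns [[13]]
= [[12], [11], [13], [12], [17], [16], [7], [6], [8], [7], [12], [11], [9], [8], [10], [9], [14], [13]]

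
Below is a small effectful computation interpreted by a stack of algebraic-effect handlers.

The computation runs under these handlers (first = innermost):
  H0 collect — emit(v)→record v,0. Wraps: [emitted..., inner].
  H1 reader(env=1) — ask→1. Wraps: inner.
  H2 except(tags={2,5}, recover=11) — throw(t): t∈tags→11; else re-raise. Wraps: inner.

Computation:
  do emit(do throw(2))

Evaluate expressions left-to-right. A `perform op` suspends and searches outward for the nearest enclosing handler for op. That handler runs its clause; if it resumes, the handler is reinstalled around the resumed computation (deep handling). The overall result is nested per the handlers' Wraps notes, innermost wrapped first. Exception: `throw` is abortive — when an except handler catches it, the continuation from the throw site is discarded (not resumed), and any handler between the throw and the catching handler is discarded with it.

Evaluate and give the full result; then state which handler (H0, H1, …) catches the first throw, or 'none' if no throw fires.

Answer: 11 ; first throw caught by: H2

Evaluation trace:
throw(2) @ H2 caught ⇒ 11
= 11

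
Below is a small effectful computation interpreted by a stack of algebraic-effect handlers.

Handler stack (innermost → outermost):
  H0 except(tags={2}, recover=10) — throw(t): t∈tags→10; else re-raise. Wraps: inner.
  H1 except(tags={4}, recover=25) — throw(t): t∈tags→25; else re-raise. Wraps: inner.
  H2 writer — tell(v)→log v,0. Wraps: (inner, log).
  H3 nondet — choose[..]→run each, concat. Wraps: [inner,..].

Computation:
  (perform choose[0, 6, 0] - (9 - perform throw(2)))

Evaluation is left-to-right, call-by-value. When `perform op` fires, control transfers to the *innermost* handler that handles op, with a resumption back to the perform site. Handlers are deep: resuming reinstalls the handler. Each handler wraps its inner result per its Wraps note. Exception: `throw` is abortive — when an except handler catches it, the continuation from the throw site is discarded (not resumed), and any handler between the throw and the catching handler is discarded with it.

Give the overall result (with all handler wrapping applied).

Working:
choose[0, 6, 0] @ H3
  branch[0] choose=0:
    throw(2) @ H0 caught ⇒ 10
    H1 returns 10
    H2 returns (10, ())
    H3 returns [(10, ())]
  branch[1] choose=6:
    throw(2) @ H0 caught ⇒ 10
    H1 returns 10
    H2 returns (10, ())
    H3 returns [(10, ())]
  branch[2] choose=0:
    throw(2) @ H0 caught ⇒ 10
    H1 returns 10
    H2 returns (10, ())
    H3 returns [(10, ())]
= [(10, ()), (10, ()), (10, ())]

Answer: [(10, ()), (10, ()), (10, ())]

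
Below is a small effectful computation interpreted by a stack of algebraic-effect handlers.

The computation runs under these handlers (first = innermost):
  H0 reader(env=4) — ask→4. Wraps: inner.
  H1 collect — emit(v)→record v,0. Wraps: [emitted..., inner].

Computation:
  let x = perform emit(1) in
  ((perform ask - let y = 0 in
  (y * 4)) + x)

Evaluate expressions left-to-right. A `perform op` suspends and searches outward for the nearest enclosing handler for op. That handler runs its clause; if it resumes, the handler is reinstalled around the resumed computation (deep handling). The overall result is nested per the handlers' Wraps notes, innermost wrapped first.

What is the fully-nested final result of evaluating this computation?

Answer: [1, 4]

Working:
emit(1) @ H1 ⇒ out+=1
ask @ H0 ⇒ 4
H0 returns 4
H1 returns [1, 4]
= [1, 4]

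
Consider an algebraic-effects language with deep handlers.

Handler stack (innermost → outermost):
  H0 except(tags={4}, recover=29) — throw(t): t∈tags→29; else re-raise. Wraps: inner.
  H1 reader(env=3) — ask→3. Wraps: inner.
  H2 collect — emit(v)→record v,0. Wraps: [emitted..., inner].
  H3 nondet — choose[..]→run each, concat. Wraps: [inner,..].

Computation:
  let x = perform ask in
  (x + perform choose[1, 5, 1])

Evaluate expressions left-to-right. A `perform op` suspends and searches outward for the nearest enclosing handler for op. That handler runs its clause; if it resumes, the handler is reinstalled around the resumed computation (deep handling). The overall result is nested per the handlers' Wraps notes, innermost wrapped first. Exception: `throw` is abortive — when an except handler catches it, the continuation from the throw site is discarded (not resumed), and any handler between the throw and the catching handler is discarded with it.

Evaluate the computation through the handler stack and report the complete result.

Working:
ask @ H1 ⇒ 3
choose[1, 5, 1] @ H3
  branch[0] choose=1:
    H0 returns 4
    H1 returns 4
    H2 returns [4]
    H3 returns [[4]]
  branch[1] choose=5:
    H0 returns 8
    H1 returns 8
    H2 returns [8]
    H3 returns [[8]]
  branch[2] choose=1:
    H0 returns 4
    H1 returns 4
    H2 returns [4]
    H3 returns [[4]]
= [[4], [8], [4]]

Answer: [[4], [8], [4]]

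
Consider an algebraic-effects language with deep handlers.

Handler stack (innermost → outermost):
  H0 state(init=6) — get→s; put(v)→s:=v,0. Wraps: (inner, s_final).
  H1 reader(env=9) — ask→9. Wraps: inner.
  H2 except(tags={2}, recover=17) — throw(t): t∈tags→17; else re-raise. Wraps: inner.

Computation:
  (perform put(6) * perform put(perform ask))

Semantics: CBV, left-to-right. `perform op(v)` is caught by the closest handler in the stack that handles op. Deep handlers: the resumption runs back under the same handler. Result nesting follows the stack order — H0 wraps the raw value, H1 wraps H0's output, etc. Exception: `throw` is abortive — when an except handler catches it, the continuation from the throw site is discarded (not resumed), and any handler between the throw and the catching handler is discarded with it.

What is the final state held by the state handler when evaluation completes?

Answer: 9

Step-by-step:
put(6) @ H0 ⇒ s:=6
ask @ H1 ⇒ 9
put(9) @ H0 ⇒ s:=9
H0 returns (0, 9)
H1 returns (0, 9)
H2 returns (0, 9)
= (0, 9)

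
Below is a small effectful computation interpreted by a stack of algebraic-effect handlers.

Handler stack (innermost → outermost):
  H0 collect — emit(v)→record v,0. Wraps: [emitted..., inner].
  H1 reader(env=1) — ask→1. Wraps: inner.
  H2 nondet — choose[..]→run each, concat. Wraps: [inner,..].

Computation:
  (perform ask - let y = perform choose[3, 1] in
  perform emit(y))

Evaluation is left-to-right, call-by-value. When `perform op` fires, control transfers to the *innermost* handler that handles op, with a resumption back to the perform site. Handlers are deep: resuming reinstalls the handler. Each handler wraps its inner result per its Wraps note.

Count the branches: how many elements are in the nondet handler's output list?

Answer: 2

Step-by-step:
ask @ H1 ⇒ 1
choose[3, 1] @ H2
  branch[0] choose=3:
    emit(3) @ H0 ⇒ out+=3
    H0 returns [3, 1]
    H1 returns [3, 1]
    H2 returns [[3, 1]]
  branch[1] choose=1:
    emit(1) @ H0 ⇒ out+=1
    H0 returns [1, 1]
    H1 returns [1, 1]
    H2 returns [[1, 1]]
= [[3, 1], [1, 1]]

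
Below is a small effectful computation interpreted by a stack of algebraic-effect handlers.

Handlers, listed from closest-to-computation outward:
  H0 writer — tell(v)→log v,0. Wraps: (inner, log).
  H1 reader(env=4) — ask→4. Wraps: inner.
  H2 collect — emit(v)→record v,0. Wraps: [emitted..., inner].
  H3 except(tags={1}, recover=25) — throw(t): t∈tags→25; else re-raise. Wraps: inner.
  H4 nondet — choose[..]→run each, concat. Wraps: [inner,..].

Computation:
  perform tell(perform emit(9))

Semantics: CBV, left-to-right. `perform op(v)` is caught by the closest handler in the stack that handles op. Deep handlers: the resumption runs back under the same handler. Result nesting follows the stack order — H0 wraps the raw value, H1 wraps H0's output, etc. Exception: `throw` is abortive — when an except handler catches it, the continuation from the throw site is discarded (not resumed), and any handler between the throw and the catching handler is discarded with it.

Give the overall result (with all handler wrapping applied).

Answer: [[9, (0, (0))]]

Step-by-step:
emit(9) @ H2 ⇒ out+=9
tell(0) @ H0 ⇒ log+=0
H0 returns (0, (0))
H1 returns (0, (0))
H2 returns [9, (0, (0))]
H3 returns [9, (0, (0))]
H4 returns [[9, (0, (0))]]
= [[9, (0, (0))]]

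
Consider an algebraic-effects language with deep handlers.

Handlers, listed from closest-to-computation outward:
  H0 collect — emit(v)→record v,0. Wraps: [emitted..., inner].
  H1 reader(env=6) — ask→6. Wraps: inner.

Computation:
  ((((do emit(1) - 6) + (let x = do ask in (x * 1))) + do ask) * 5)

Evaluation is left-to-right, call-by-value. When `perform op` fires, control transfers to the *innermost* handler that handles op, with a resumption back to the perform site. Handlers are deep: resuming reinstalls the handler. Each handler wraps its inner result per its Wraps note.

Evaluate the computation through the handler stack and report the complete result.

Evaluation trace:
emit(1) @ H0 ⇒ out+=1
ask @ H1 ⇒ 6
ask @ H1 ⇒ 6
H0 returns [1, 30]
H1 returns [1, 30]
= [1, 30]

Answer: [1, 30]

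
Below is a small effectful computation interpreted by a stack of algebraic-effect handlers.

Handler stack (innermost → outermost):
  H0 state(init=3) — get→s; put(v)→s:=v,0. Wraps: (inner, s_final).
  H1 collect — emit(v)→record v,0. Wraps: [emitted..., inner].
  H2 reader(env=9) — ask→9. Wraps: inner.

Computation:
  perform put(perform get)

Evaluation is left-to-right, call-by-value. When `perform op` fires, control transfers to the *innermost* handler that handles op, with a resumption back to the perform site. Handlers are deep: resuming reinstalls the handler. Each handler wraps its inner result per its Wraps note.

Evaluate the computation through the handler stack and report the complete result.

Evaluation trace:
get @ H0 ⇒ 3
put(3) @ H0 ⇒ s:=3
H0 returns (0, 3)
H1 returns [(0, 3)]
H2 returns [(0, 3)]
= [(0, 3)]

Answer: [(0, 3)]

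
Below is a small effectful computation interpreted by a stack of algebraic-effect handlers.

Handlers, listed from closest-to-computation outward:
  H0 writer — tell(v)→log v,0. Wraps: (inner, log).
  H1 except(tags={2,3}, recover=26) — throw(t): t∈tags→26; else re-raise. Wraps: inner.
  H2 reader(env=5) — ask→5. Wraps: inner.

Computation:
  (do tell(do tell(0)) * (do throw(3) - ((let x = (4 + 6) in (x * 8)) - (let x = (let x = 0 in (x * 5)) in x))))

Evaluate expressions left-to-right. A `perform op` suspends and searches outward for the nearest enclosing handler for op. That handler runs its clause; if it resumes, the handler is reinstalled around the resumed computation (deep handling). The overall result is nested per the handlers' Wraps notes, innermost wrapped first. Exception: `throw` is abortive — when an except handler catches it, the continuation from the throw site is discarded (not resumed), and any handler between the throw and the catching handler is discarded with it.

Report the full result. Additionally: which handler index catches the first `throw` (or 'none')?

Working:
tell(0) @ H0 ⇒ log+=0
tell(0) @ H0 ⇒ log+=0
throw(3) @ H1 caught ⇒ 26
H2 returns 26
= 26

Answer: 26 ; first throw caught by: H1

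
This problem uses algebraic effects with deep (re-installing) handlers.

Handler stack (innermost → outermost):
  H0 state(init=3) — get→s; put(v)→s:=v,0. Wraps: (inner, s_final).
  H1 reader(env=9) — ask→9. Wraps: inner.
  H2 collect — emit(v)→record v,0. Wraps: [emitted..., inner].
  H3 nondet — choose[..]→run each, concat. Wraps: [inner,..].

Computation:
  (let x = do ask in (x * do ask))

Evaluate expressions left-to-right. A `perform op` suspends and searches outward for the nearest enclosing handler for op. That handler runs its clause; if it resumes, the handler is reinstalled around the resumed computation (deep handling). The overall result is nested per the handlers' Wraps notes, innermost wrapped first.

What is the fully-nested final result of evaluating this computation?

Evaluation trace:
ask @ H1 ⇒ 9
ask @ H1 ⇒ 9
H0 returns (81, 3)
H1 returns (81, 3)
H2 returns [(81, 3)]
H3 returns [[(81, 3)]]
= [[(81, 3)]]

Answer: [[(81, 3)]]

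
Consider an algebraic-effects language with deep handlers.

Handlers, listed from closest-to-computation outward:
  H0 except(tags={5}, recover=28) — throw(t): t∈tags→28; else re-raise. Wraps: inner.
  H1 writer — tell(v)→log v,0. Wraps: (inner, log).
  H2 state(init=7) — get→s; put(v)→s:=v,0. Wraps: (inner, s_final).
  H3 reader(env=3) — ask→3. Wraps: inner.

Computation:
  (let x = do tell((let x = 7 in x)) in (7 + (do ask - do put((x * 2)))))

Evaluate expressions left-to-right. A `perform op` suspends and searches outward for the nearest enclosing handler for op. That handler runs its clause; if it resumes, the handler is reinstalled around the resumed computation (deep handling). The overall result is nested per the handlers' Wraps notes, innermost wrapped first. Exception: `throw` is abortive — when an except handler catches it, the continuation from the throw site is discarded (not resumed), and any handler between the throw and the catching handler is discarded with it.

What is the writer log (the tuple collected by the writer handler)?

Evaluation trace:
tell(7) @ H1 ⇒ log+=7
ask @ H3 ⇒ 3
put(0) @ H2 ⇒ s:=0
H0 returns 10
H1 returns (10, (7))
H2 returns ((10, (7)), 0)
H3 returns ((10, (7)), 0)
= ((10, (7)), 0)

Answer: (7)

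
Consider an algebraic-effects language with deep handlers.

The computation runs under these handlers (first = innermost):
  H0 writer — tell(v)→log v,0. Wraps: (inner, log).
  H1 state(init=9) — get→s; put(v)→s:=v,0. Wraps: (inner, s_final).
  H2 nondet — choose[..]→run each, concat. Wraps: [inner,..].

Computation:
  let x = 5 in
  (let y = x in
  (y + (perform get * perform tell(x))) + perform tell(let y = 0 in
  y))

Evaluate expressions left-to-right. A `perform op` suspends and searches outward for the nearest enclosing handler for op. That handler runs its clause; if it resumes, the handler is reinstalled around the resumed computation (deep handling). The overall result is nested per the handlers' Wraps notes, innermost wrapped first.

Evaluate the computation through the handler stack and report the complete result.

Working:
get @ H1 ⇒ 9
tell(5) @ H0 ⇒ log+=5
tell(0) @ H0 ⇒ log+=0
H0 returns (5, (5, 0))
H1 returns ((5, (5, 0)), 9)
H2 returns [((5, (5, 0)), 9)]
= [((5, (5, 0)), 9)]

Answer: [((5, (5, 0)), 9)]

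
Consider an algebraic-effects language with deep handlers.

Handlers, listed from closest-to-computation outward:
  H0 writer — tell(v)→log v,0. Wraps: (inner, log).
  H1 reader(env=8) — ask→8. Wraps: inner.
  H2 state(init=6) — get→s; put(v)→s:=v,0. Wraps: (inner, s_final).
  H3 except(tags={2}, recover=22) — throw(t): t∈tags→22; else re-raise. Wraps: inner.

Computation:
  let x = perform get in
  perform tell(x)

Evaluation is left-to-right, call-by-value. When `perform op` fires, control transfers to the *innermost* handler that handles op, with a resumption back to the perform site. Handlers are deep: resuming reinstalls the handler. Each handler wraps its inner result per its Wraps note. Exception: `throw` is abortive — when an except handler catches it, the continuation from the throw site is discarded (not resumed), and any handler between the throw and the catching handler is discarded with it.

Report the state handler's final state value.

Step-by-step:
get @ H2 ⇒ 6
tell(6) @ H0 ⇒ log+=6
H0 returns (0, (6))
H1 returns (0, (6))
H2 returns ((0, (6)), 6)
H3 returns ((0, (6)), 6)
= ((0, (6)), 6)

Answer: 6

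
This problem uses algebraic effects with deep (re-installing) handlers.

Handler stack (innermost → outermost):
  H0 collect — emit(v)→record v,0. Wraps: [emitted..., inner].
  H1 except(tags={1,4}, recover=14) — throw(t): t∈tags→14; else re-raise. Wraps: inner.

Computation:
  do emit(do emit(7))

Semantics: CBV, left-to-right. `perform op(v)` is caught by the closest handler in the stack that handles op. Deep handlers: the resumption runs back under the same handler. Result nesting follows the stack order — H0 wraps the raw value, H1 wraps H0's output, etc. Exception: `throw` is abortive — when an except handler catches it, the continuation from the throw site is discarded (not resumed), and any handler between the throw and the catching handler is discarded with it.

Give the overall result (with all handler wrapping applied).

Answer: [7, 0, 0]

Step-by-step:
emit(7) @ H0 ⇒ out+=7
emit(0) @ H0 ⇒ out+=0
H0 returns [7, 0, 0]
H1 returns [7, 0, 0]
= [7, 0, 0]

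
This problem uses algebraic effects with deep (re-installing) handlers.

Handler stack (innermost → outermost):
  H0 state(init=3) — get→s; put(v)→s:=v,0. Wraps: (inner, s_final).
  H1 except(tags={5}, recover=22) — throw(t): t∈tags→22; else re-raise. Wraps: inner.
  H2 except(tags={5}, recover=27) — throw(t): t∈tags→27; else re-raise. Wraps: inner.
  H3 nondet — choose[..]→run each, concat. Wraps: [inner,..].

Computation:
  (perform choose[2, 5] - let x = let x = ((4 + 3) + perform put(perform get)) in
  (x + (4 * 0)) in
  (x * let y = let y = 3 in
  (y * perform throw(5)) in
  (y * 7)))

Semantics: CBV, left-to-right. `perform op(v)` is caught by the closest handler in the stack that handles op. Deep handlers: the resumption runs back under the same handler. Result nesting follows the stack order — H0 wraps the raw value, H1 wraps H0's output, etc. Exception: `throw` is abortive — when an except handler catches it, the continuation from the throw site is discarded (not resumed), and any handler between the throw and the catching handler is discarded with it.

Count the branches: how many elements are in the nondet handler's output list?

Answer: 2

Working:
choose[2, 5] @ H3
  branch[0] choose=2:
    get @ H0 ⇒ 3
    put(3) @ H0 ⇒ s:=3
    throw(5) @ H1 caught ⇒ 22
    H2 returns 22
    H3 returns [22]
  branch[1] choose=5:
    get @ H0 ⇒ 3
    put(3) @ H0 ⇒ s:=3
    throw(5) @ H1 caught ⇒ 22
    H2 returns 22
    H3 returns [22]
= [22, 22]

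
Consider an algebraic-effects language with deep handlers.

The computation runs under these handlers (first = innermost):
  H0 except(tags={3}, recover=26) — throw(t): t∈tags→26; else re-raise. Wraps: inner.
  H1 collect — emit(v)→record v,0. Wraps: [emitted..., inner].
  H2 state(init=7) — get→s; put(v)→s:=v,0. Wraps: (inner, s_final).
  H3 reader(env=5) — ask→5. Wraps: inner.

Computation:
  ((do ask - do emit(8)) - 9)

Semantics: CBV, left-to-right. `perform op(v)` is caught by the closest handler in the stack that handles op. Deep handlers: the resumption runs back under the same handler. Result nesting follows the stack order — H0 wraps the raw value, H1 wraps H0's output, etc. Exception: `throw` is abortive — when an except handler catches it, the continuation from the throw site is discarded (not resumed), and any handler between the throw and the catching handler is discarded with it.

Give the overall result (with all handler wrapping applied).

Step-by-step:
ask @ H3 ⇒ 5
emit(8) @ H1 ⇒ out+=8
H0 returns -4
H1 returns [8, -4]
H2 returns ([8, -4], 7)
H3 returns ([8, -4], 7)
= ([8, -4], 7)

Answer: ([8, -4], 7)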